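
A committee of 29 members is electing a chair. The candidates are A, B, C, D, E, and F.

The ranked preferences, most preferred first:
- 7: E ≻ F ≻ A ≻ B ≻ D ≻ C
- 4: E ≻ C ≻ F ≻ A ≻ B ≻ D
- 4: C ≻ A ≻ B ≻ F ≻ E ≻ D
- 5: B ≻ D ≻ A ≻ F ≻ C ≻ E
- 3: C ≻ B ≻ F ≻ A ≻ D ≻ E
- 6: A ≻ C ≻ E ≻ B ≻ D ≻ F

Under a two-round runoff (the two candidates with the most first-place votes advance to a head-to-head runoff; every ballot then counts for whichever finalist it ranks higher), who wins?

Round 1 first-place votes: A 6, B 5, C 7, D 0, E 11, F 0. E and C advance.
Runoff: E is ranked above C on 11 ballots, C above E on 18.

C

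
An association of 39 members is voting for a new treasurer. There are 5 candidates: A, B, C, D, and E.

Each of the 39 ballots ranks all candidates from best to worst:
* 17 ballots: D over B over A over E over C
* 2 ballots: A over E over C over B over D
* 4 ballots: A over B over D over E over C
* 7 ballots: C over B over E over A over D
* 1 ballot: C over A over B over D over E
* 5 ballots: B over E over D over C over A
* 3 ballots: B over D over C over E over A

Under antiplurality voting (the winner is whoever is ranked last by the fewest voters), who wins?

Last-place votes: A 8, B 0, C 21, D 9, E 1.

B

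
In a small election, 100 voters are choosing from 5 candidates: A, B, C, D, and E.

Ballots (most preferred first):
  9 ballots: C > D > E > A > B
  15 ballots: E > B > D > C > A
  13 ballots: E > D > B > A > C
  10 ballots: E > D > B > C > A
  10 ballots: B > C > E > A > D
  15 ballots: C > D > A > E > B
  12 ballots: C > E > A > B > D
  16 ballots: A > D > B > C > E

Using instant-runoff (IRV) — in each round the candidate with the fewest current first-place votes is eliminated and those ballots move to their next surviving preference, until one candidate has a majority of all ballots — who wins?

Round 1: A 16, B 10, C 36, D 0, E 38. D eliminated.
Round 2: A 16, B 10, C 36, E 38. B eliminated.
Round 3: A 16, C 46, E 38. A eliminated.
Round 4: C 62, E 38. C has a majority (≥51).

C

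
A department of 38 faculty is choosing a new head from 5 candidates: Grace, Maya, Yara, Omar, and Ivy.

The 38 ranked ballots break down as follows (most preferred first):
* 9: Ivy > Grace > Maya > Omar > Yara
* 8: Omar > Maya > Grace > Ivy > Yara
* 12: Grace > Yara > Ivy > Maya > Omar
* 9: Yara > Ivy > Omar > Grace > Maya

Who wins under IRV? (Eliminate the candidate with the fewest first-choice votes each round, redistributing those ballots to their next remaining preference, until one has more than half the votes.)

Round 1: Grace 12, Maya 0, Yara 9, Omar 8, Ivy 9. Maya eliminated.
Round 2: Grace 12, Yara 9, Omar 8, Ivy 9. Omar eliminated.
Round 3: Grace 20, Yara 9, Ivy 9. Grace has a majority (≥20).

Grace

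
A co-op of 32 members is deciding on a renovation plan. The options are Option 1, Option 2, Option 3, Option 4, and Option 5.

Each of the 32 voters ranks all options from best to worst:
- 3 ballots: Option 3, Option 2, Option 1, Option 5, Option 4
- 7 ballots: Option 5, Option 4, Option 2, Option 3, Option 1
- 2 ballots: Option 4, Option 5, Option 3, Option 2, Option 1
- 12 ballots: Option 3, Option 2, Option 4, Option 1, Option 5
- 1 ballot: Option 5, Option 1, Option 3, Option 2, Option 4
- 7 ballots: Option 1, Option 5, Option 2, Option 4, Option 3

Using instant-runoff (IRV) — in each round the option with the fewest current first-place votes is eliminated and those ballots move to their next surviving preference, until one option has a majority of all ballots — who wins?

Round 1: Option 1 7, Option 2 0, Option 3 15, Option 4 2, Option 5 8. Option 2 eliminated.
Round 2: Option 1 7, Option 3 15, Option 4 2, Option 5 8. Option 4 eliminated.
Round 3: Option 1 7, Option 3 15, Option 5 10. Option 1 eliminated.
Round 4: Option 3 15, Option 5 17. Option 5 has a majority (≥17).

Option 5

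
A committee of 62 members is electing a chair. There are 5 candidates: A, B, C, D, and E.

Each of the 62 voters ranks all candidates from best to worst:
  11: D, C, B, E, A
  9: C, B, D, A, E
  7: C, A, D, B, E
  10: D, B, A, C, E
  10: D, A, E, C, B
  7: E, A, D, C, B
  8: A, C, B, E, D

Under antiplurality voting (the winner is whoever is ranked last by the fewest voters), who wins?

C

Last-place votes: A 11, B 17, C 0, D 8, E 26.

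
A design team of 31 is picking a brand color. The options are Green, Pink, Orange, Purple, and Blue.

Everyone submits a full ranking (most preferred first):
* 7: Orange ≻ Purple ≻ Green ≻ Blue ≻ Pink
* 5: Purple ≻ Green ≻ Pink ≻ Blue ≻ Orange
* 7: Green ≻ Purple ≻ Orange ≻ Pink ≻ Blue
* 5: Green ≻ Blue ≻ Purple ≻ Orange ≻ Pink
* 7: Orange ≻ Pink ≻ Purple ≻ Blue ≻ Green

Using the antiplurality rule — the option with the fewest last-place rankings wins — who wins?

Purple

Last-place votes: Green 7, Pink 12, Orange 5, Purple 0, Blue 7.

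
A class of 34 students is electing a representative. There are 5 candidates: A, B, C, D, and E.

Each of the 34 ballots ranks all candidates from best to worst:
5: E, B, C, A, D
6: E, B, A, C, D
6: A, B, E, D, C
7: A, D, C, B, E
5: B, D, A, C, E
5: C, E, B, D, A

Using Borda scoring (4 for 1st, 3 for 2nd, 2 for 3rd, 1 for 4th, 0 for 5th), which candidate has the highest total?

B

A: 5×1 + 6×2 + 6×4 + 7×4 + 5×2 + 5×0 = 79
B: 5×3 + 6×3 + 6×3 + 7×1 + 5×4 + 5×2 = 88
C: 5×2 + 6×1 + 6×0 + 7×2 + 5×1 + 5×4 = 55
D: 5×0 + 6×0 + 6×1 + 7×3 + 5×3 + 5×1 = 47
E: 5×4 + 6×4 + 6×2 + 7×0 + 5×0 + 5×3 = 71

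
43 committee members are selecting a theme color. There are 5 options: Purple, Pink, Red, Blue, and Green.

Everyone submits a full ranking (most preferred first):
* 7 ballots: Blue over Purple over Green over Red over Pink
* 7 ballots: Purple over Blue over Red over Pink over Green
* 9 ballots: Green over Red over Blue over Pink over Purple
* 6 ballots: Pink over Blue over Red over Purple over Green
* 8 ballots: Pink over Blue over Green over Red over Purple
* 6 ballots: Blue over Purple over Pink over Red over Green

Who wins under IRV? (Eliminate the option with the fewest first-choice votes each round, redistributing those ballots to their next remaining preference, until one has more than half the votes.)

Blue

Round 1: Purple 7, Pink 14, Red 0, Blue 13, Green 9. Red eliminated.
Round 2: Purple 7, Pink 14, Blue 13, Green 9. Purple eliminated.
Round 3: Pink 14, Blue 20, Green 9. Green eliminated.
Round 4: Pink 14, Blue 29. Blue has a majority (≥22).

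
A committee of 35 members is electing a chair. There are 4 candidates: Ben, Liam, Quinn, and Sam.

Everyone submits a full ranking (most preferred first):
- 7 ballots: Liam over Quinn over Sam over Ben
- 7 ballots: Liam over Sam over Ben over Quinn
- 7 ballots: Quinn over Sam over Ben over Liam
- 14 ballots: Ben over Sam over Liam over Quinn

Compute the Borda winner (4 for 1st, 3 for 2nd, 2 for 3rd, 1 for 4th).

Ben: 7×1 + 7×2 + 7×2 + 14×4 = 91
Liam: 7×4 + 7×4 + 7×1 + 14×2 = 91
Quinn: 7×3 + 7×1 + 7×4 + 14×1 = 70
Sam: 7×2 + 7×3 + 7×3 + 14×3 = 98

Sam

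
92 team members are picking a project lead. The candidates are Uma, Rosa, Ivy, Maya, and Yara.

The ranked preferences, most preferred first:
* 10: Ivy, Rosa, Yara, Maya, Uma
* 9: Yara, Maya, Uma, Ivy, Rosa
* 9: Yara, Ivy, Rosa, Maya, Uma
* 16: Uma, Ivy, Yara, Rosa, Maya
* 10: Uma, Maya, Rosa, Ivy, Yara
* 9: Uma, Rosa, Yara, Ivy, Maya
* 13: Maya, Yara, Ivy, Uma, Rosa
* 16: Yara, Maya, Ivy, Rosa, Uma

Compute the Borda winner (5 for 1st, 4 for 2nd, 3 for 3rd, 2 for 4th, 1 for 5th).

Yara

Uma: 10×1 + 9×3 + 9×1 + 16×5 + 10×5 + 9×5 + 13×2 + 16×1 = 263
Rosa: 10×4 + 9×1 + 9×3 + 16×2 + 10×3 + 9×4 + 13×1 + 16×2 = 219
Ivy: 10×5 + 9×2 + 9×4 + 16×4 + 10×2 + 9×2 + 13×3 + 16×3 = 293
Maya: 10×2 + 9×4 + 9×2 + 16×1 + 10×4 + 9×1 + 13×5 + 16×4 = 268
Yara: 10×3 + 9×5 + 9×5 + 16×3 + 10×1 + 9×3 + 13×4 + 16×5 = 337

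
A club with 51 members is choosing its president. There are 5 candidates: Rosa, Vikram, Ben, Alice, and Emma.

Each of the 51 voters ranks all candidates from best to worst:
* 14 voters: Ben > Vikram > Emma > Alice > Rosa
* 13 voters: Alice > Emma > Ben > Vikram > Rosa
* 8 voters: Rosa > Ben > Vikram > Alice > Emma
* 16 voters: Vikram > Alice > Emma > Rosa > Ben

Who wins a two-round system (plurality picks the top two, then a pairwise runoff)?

Round 1 first-place votes: Rosa 8, Vikram 16, Ben 14, Alice 13, Emma 0. Vikram and Ben advance.
Runoff: Vikram is ranked above Ben on 16 ballots, Ben above Vikram on 35.

Ben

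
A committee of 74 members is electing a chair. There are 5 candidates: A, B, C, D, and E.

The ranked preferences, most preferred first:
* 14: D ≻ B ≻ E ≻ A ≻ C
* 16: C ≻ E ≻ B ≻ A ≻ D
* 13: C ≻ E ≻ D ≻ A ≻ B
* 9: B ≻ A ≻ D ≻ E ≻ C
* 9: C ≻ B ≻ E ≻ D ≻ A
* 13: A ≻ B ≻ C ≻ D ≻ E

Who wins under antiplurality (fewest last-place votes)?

Last-place votes: A 9, B 13, C 23, D 16, E 13.

A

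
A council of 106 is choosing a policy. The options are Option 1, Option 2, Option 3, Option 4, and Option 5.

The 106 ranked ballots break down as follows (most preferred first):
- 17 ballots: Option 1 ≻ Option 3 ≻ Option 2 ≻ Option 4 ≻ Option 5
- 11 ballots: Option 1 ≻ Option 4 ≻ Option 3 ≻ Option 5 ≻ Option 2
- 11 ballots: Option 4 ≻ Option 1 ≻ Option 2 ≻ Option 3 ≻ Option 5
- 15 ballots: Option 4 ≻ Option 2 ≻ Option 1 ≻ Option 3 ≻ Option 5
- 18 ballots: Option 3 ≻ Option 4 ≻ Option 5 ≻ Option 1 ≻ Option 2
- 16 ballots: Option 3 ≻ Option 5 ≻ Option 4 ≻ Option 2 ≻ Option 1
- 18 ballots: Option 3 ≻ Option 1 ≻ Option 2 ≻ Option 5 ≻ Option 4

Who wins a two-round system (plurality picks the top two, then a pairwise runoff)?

Round 1 first-place votes: Option 1 28, Option 2 0, Option 3 52, Option 4 26, Option 5 0. Option 3 and Option 1 advance.
Runoff: Option 3 is ranked above Option 1 on 52 ballots, Option 1 above Option 3 on 54.

Option 1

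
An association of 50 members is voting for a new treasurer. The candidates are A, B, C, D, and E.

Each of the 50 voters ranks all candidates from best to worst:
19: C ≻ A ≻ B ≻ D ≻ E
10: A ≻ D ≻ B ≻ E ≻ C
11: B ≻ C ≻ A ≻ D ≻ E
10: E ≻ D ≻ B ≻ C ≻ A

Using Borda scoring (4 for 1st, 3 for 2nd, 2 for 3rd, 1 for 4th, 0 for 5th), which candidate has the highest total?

B

A: 19×3 + 10×4 + 11×2 + 10×0 = 119
B: 19×2 + 10×2 + 11×4 + 10×2 = 122
C: 19×4 + 10×0 + 11×3 + 10×1 = 119
D: 19×1 + 10×3 + 11×1 + 10×3 = 90
E: 19×0 + 10×1 + 11×0 + 10×4 = 50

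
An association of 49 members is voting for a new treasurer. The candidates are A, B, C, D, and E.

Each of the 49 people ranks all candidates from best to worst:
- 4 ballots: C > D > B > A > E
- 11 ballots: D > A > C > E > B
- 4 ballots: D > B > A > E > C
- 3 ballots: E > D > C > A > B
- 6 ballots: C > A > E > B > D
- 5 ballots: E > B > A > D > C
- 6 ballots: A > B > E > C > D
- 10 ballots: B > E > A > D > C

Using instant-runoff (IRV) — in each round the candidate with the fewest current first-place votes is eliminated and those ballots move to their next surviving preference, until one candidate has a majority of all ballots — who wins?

B

Round 1: A 6, B 10, C 10, D 15, E 8. A eliminated.
Round 2: B 16, C 10, D 15, E 8. E eliminated.
Round 3: B 21, C 10, D 18. C eliminated.
Round 4: B 27, D 22. B has a majority (≥25).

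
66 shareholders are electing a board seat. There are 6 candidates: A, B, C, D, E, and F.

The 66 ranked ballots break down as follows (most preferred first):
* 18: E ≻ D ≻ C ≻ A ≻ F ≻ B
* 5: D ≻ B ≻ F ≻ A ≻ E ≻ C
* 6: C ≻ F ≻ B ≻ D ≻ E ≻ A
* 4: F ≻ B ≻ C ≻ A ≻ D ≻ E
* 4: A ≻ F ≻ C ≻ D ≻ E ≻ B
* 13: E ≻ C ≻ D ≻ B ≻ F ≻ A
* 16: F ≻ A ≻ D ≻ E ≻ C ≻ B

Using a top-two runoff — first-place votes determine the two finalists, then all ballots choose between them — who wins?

F

Round 1 first-place votes: A 4, B 0, C 6, D 5, E 31, F 20. E and F advance.
Runoff: E is ranked above F on 31 ballots, F above E on 35.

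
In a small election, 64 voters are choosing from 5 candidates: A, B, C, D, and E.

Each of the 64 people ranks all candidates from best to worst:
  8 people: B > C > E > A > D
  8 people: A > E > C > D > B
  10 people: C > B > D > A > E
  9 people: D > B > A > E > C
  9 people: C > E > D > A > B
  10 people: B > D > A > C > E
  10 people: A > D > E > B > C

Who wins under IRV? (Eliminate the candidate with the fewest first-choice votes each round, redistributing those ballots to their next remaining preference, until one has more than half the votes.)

B

Round 1: A 18, B 18, C 19, D 9, E 0. E eliminated.
Round 2: A 18, B 18, C 19, D 9. D eliminated.
Round 3: A 18, B 27, C 19. A eliminated.
Round 4: B 37, C 27. B has a majority (≥33).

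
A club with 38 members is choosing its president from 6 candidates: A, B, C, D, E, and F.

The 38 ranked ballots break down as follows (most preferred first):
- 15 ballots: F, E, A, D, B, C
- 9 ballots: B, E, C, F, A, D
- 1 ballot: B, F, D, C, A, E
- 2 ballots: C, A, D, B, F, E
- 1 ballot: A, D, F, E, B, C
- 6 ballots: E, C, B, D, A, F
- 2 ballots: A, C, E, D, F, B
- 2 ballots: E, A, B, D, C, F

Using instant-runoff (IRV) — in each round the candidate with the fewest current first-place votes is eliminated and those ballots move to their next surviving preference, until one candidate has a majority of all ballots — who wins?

Round 1: A 3, B 10, C 2, D 0, E 8, F 15. D eliminated.
Round 2: A 3, B 10, C 2, E 8, F 15. C eliminated.
Round 3: A 5, B 10, E 8, F 15. A eliminated.
Round 4: B 12, E 10, F 16. E eliminated.
Round 5: B 20, F 18. B has a majority (≥20).

B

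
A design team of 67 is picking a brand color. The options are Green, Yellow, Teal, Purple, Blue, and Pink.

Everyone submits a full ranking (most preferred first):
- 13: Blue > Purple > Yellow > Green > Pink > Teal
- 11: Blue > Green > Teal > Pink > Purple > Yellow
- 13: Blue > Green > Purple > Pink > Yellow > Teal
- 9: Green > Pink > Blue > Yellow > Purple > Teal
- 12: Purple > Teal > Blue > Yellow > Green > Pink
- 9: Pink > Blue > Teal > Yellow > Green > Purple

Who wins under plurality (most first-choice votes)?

First-place votes: Green 9, Yellow 0, Teal 0, Purple 12, Blue 37, Pink 9.

Blue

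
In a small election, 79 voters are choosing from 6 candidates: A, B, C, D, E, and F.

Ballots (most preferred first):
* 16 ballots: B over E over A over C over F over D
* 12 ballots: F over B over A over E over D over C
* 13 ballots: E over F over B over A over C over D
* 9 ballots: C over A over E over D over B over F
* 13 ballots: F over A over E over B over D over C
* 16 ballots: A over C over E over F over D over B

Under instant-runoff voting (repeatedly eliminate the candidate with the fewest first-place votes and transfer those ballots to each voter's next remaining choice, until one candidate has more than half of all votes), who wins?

Round 1: A 16, B 16, C 9, D 0, E 13, F 25. D eliminated.
Round 2: A 16, B 16, C 9, E 13, F 25. C eliminated.
Round 3: A 25, B 16, E 13, F 25. E eliminated.
Round 4: A 25, B 16, F 38. B eliminated.
Round 5: A 41, F 38. A has a majority (≥40).

A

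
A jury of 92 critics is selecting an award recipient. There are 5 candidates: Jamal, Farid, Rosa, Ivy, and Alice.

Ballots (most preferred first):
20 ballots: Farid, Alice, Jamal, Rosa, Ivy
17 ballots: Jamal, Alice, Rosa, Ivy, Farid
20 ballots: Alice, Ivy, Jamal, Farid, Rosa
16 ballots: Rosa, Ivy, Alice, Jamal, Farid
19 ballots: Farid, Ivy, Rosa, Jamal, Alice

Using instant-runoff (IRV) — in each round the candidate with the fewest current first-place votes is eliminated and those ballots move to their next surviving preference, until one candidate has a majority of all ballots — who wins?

Alice

Round 1: Jamal 17, Farid 39, Rosa 16, Ivy 0, Alice 20. Ivy eliminated.
Round 2: Jamal 17, Farid 39, Rosa 16, Alice 20. Rosa eliminated.
Round 3: Jamal 17, Farid 39, Alice 36. Jamal eliminated.
Round 4: Farid 39, Alice 53. Alice has a majority (≥47).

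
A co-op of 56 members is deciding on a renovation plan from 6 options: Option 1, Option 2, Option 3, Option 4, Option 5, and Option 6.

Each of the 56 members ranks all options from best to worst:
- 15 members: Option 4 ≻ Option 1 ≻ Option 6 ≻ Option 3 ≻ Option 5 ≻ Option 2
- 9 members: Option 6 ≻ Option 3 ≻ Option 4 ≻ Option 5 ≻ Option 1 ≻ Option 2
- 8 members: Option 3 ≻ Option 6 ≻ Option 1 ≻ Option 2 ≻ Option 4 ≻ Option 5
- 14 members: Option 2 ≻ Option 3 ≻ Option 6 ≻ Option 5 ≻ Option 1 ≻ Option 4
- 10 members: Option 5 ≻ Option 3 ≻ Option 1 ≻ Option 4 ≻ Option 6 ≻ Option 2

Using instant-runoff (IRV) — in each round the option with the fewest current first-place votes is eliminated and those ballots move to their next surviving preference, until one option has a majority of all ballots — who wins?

Option 6

Round 1: Option 1 0, Option 2 14, Option 3 8, Option 4 15, Option 5 10, Option 6 9. Option 1 eliminated.
Round 2: Option 2 14, Option 3 8, Option 4 15, Option 5 10, Option 6 9. Option 3 eliminated.
Round 3: Option 2 14, Option 4 15, Option 5 10, Option 6 17. Option 5 eliminated.
Round 4: Option 2 14, Option 4 25, Option 6 17. Option 2 eliminated.
Round 5: Option 4 25, Option 6 31. Option 6 has a majority (≥29).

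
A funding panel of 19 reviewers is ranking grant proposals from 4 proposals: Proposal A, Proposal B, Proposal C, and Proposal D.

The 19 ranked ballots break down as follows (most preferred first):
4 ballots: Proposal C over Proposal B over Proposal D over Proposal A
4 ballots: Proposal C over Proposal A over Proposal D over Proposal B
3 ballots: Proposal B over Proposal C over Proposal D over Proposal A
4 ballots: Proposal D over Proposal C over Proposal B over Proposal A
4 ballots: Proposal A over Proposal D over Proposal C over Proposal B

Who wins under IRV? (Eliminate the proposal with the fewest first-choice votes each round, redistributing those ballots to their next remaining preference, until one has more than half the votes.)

Round 1: Proposal A 4, Proposal B 3, Proposal C 8, Proposal D 4. Proposal B eliminated.
Round 2: Proposal A 4, Proposal C 11, Proposal D 4. Proposal C has a majority (≥10).

Proposal C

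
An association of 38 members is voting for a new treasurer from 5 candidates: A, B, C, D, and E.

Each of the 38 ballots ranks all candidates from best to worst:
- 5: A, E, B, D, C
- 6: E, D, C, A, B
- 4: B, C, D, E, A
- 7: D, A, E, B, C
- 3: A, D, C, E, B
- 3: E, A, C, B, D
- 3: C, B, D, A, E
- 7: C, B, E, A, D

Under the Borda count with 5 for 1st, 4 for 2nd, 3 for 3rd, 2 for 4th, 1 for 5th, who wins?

A: 5×5 + 6×2 + 4×1 + 7×4 + 3×5 + 3×4 + 3×2 + 7×2 = 116
B: 5×3 + 6×1 + 4×5 + 7×2 + 3×1 + 3×2 + 3×4 + 7×4 = 104
C: 5×1 + 6×3 + 4×4 + 7×1 + 3×3 + 3×3 + 3×5 + 7×5 = 114
D: 5×2 + 6×4 + 4×3 + 7×5 + 3×4 + 3×1 + 3×3 + 7×1 = 112
E: 5×4 + 6×5 + 4×2 + 7×3 + 3×2 + 3×5 + 3×1 + 7×3 = 124

E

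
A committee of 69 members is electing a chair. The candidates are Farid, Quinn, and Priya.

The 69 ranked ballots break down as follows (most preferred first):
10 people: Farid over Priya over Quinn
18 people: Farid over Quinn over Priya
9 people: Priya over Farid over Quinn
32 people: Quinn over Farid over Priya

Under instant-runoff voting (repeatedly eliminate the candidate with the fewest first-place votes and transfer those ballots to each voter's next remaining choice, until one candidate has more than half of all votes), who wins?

Round 1: Farid 28, Quinn 32, Priya 9. Priya eliminated.
Round 2: Farid 37, Quinn 32. Farid has a majority (≥35).

Farid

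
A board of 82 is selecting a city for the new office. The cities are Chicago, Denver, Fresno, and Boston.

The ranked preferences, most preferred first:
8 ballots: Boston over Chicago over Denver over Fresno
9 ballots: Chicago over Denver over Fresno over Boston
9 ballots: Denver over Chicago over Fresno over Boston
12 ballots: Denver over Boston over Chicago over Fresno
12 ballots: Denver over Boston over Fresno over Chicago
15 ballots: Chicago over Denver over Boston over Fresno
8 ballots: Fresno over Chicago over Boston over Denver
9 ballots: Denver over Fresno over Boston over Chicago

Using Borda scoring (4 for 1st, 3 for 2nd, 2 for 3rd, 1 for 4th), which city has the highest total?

Chicago: 8×3 + 9×4 + 9×3 + 12×2 + 12×1 + 15×4 + 8×3 + 9×1 = 216
Denver: 8×2 + 9×3 + 9×4 + 12×4 + 12×4 + 15×3 + 8×1 + 9×4 = 264
Fresno: 8×1 + 9×2 + 9×2 + 12×1 + 12×2 + 15×1 + 8×4 + 9×3 = 154
Boston: 8×4 + 9×1 + 9×1 + 12×3 + 12×3 + 15×2 + 8×2 + 9×2 = 186

Denver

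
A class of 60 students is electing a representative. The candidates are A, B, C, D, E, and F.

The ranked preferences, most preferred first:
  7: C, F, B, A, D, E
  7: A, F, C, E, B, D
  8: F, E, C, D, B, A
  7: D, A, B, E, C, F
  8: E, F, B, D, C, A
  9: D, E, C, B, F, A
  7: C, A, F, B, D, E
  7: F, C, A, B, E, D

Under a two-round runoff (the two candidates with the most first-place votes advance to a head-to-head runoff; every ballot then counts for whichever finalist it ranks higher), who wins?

F

Round 1 first-place votes: A 7, B 0, C 14, D 16, E 8, F 15. D and F advance.
Runoff: D is ranked above F on 16 ballots, F above D on 44.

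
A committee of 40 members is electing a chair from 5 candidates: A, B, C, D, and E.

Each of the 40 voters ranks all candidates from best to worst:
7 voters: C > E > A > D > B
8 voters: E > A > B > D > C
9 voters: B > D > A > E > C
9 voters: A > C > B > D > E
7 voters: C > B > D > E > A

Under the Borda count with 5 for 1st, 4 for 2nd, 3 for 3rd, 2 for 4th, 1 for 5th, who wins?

A

A: 7×3 + 8×4 + 9×3 + 9×5 + 7×1 = 132
B: 7×1 + 8×3 + 9×5 + 9×3 + 7×4 = 131
C: 7×5 + 8×1 + 9×1 + 9×4 + 7×5 = 123
D: 7×2 + 8×2 + 9×4 + 9×2 + 7×3 = 105
E: 7×4 + 8×5 + 9×2 + 9×1 + 7×2 = 109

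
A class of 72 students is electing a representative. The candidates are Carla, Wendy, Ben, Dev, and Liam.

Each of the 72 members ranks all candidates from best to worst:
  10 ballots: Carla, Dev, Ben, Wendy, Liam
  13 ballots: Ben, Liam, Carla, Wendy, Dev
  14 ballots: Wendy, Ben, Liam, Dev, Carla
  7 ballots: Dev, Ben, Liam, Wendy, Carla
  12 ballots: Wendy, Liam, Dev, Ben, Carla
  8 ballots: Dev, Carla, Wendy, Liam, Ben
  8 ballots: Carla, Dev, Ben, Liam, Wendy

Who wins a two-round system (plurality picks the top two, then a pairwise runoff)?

Carla

Round 1 first-place votes: Carla 18, Wendy 26, Ben 13, Dev 15, Liam 0. Wendy and Carla advance.
Runoff: Wendy is ranked above Carla on 33 ballots, Carla above Wendy on 39.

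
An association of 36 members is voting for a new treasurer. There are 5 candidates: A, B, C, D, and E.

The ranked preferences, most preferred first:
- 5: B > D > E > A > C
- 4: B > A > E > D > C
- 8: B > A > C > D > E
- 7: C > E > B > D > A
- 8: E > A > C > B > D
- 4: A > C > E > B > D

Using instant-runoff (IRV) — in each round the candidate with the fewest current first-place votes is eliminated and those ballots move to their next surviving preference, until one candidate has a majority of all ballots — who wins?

Round 1: A 4, B 17, C 7, D 0, E 8. D eliminated.
Round 2: A 4, B 17, C 7, E 8. A eliminated.
Round 3: B 17, C 11, E 8. E eliminated.
Round 4: B 17, C 19. C has a majority (≥19).

C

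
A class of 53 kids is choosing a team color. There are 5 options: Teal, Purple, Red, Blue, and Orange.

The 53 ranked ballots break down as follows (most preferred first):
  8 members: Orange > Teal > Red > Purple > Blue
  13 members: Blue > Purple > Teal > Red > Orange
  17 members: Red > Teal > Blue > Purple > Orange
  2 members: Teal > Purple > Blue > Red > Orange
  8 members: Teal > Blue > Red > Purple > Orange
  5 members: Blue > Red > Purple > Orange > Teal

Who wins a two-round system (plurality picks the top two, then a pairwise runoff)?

Round 1 first-place votes: Teal 10, Purple 0, Red 17, Blue 18, Orange 8. Blue and Red advance.
Runoff: Blue is ranked above Red on 28 ballots, Red above Blue on 25.

Blue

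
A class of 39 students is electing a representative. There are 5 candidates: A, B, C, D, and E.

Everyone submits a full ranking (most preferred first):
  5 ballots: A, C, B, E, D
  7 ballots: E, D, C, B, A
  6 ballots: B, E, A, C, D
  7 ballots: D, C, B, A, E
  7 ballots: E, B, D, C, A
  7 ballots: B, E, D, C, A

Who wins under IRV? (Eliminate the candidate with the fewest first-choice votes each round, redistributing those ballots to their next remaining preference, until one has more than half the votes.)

Round 1: A 5, B 13, C 0, D 7, E 14. C eliminated.
Round 2: A 5, B 13, D 7, E 14. A eliminated.
Round 3: B 18, D 7, E 14. D eliminated.
Round 4: B 25, E 14. B has a majority (≥20).

B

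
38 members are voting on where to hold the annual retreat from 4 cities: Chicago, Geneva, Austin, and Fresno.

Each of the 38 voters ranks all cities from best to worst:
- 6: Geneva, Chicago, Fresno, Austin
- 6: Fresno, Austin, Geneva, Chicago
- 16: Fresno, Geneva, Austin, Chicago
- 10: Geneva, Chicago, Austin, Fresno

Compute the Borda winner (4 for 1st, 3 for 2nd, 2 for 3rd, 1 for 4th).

Chicago: 6×3 + 6×1 + 16×1 + 10×3 = 70
Geneva: 6×4 + 6×2 + 16×3 + 10×4 = 124
Austin: 6×1 + 6×3 + 16×2 + 10×2 = 76
Fresno: 6×2 + 6×4 + 16×4 + 10×1 = 110

Geneva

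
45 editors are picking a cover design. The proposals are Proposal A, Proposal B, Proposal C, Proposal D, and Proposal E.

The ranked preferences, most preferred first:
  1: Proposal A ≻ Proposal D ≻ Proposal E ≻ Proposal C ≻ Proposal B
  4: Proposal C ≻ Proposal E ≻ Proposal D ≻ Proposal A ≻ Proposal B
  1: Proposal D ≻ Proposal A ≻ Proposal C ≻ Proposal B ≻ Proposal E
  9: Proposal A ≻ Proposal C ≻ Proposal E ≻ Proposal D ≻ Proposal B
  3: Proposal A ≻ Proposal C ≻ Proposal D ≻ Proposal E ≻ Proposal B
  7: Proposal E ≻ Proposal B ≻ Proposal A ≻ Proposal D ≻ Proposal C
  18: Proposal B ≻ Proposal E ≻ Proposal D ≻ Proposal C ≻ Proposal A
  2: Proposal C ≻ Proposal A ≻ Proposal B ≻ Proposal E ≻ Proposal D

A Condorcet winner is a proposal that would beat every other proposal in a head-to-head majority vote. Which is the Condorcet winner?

Proposal E vs Proposal A: 29–16
Proposal E vs Proposal B: 24–21
Proposal E vs Proposal C: 26–19
Proposal E vs Proposal D: 40–5
Proposal E beats every other proposal.

Proposal E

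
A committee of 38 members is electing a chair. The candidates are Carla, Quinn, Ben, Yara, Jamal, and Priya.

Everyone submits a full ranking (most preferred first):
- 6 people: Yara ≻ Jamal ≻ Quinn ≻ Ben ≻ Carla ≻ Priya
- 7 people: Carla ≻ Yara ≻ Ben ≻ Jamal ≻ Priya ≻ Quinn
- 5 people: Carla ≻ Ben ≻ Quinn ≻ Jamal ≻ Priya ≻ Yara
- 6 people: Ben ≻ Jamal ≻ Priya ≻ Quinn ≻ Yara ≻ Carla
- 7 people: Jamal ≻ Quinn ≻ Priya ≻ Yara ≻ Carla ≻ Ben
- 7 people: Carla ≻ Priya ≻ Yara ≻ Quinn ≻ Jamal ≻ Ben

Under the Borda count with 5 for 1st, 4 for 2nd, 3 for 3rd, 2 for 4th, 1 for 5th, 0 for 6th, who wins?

Carla: 6×1 + 7×5 + 5×5 + 6×0 + 7×1 + 7×5 = 108
Quinn: 6×3 + 7×0 + 5×3 + 6×2 + 7×4 + 7×2 = 87
Ben: 6×2 + 7×3 + 5×4 + 6×5 + 7×0 + 7×0 = 83
Yara: 6×5 + 7×4 + 5×0 + 6×1 + 7×2 + 7×3 = 99
Jamal: 6×4 + 7×2 + 5×2 + 6×4 + 7×5 + 7×1 = 114
Priya: 6×0 + 7×1 + 5×1 + 6×3 + 7×3 + 7×4 = 79

Jamal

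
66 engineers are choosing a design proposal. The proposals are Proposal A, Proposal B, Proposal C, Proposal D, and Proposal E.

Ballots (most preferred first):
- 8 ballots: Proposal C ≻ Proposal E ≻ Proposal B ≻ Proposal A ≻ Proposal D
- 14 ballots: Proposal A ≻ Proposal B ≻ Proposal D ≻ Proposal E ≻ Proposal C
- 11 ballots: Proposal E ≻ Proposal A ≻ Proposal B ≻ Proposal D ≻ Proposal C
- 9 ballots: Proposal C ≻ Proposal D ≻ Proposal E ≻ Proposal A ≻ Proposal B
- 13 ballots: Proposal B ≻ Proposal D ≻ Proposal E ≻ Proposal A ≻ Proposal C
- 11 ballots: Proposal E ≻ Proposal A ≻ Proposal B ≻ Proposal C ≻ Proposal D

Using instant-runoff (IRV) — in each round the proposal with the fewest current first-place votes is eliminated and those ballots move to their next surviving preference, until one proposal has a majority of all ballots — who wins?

Proposal E

Round 1: Proposal A 14, Proposal B 13, Proposal C 17, Proposal D 0, Proposal E 22. Proposal D eliminated.
Round 2: Proposal A 14, Proposal B 13, Proposal C 17, Proposal E 22. Proposal B eliminated.
Round 3: Proposal A 14, Proposal C 17, Proposal E 35. Proposal E has a majority (≥34).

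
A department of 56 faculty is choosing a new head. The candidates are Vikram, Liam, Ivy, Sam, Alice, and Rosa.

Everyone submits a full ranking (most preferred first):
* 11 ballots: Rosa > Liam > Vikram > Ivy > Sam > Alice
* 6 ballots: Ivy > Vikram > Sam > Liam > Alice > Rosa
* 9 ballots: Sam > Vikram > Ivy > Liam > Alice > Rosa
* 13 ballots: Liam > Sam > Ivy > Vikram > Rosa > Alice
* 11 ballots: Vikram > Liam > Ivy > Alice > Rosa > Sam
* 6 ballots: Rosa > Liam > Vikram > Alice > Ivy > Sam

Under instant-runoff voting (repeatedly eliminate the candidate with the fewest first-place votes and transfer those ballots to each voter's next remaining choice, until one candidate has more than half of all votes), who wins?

Vikram

Round 1: Vikram 11, Liam 13, Ivy 6, Sam 9, Alice 0, Rosa 17. Alice eliminated.
Round 2: Vikram 11, Liam 13, Ivy 6, Sam 9, Rosa 17. Ivy eliminated.
Round 3: Vikram 17, Liam 13, Sam 9, Rosa 17. Sam eliminated.
Round 4: Vikram 26, Liam 13, Rosa 17. Liam eliminated.
Round 5: Vikram 39, Rosa 17. Vikram has a majority (≥29).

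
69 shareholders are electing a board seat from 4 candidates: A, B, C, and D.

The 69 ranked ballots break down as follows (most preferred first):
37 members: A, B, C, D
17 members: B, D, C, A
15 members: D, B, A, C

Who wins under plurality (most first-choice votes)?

First-place votes: A 37, B 17, C 0, D 15.

A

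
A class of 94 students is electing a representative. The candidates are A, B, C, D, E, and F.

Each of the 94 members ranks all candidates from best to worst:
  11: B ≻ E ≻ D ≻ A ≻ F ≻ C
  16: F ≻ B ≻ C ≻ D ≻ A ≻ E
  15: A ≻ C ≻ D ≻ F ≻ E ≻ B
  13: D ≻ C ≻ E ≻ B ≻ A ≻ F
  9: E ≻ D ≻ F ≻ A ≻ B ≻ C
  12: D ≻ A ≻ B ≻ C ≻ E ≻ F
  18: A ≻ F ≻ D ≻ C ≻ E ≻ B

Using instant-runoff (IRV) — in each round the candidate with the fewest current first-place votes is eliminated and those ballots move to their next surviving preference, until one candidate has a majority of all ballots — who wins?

Round 1: A 33, B 11, C 0, D 25, E 9, F 16. C eliminated.
Round 2: A 33, B 11, D 25, E 9, F 16. E eliminated.
Round 3: A 33, B 11, D 34, F 16. B eliminated.
Round 4: A 33, D 45, F 16. F eliminated.
Round 5: A 33, D 61. D has a majority (≥48).

D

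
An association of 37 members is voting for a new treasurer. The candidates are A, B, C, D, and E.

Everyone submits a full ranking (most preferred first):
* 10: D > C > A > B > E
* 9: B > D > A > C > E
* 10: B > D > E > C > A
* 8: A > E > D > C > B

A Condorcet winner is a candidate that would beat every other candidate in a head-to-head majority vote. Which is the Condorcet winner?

B vs A: 19–18
B vs C: 19–18
B vs D: 19–18
B vs E: 29–8
B beats every other candidate.

B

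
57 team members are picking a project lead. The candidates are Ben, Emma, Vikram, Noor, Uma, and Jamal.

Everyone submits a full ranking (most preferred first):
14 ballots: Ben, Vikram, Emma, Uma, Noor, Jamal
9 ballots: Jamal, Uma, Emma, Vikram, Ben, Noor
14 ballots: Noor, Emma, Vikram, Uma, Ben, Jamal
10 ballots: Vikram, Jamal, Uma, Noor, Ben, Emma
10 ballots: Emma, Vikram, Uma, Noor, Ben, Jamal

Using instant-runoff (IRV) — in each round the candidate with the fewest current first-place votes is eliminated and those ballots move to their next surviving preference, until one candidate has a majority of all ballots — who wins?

Round 1: Ben 14, Emma 10, Vikram 10, Noor 14, Uma 0, Jamal 9. Uma eliminated.
Round 2: Ben 14, Emma 10, Vikram 10, Noor 14, Jamal 9. Jamal eliminated.
Round 3: Ben 14, Emma 19, Vikram 10, Noor 14. Vikram eliminated.
Round 4: Ben 14, Emma 19, Noor 24. Ben eliminated.
Round 5: Emma 33, Noor 24. Emma has a majority (≥29).

Emma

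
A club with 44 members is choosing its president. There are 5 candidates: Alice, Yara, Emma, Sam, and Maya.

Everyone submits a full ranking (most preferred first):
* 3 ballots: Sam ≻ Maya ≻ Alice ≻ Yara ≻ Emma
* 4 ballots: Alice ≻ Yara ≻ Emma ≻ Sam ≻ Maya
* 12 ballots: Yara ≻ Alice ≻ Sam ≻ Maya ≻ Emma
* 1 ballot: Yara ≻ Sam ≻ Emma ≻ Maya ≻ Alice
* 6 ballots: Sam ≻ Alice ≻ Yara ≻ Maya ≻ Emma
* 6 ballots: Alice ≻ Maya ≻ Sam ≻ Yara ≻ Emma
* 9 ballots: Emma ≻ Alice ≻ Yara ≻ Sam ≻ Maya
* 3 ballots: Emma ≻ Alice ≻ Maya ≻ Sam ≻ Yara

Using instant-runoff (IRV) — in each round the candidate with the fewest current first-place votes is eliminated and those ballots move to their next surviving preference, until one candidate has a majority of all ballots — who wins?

Alice

Round 1: Alice 10, Yara 13, Emma 12, Sam 9, Maya 0. Maya eliminated.
Round 2: Alice 10, Yara 13, Emma 12, Sam 9. Sam eliminated.
Round 3: Alice 19, Yara 13, Emma 12. Emma eliminated.
Round 4: Alice 31, Yara 13. Alice has a majority (≥23).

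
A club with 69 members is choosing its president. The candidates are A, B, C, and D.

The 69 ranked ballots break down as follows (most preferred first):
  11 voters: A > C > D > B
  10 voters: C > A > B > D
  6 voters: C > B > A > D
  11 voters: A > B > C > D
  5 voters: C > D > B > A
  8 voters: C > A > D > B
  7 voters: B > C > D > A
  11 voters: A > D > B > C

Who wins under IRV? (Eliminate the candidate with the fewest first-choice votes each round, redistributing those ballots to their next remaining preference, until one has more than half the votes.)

C

Round 1: A 33, B 7, C 29, D 0. D eliminated.
Round 2: A 33, B 7, C 29. B eliminated.
Round 3: A 33, C 36. C has a majority (≥35).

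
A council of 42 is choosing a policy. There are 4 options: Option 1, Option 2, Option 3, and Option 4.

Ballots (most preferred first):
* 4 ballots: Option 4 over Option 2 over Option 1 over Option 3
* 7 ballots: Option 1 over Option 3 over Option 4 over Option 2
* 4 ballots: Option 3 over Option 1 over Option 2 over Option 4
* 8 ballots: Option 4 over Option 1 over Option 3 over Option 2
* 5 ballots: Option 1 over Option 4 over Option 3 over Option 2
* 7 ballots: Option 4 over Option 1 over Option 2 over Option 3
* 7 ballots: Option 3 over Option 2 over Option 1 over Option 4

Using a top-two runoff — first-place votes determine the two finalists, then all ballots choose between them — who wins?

Round 1 first-place votes: Option 1 12, Option 2 0, Option 3 11, Option 4 19. Option 4 and Option 1 advance.
Runoff: Option 4 is ranked above Option 1 on 19 ballots, Option 1 above Option 4 on 23.

Option 1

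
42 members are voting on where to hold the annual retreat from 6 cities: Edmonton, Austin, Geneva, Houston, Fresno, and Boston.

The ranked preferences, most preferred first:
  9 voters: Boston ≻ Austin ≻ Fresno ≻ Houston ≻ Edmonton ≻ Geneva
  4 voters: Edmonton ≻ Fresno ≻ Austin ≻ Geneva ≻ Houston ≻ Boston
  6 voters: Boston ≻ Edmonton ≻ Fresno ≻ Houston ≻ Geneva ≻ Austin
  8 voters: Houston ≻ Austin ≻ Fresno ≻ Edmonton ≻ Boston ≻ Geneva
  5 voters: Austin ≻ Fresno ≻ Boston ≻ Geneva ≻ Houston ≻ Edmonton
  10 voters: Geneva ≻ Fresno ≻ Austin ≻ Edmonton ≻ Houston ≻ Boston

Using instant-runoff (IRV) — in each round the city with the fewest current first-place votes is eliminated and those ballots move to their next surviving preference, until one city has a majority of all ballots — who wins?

Austin

Round 1: Edmonton 4, Austin 5, Geneva 10, Houston 8, Fresno 0, Boston 15. Fresno eliminated.
Round 2: Edmonton 4, Austin 5, Geneva 10, Houston 8, Boston 15. Edmonton eliminated.
Round 3: Austin 9, Geneva 10, Houston 8, Boston 15. Houston eliminated.
Round 4: Austin 17, Geneva 10, Boston 15. Geneva eliminated.
Round 5: Austin 27, Boston 15. Austin has a majority (≥22).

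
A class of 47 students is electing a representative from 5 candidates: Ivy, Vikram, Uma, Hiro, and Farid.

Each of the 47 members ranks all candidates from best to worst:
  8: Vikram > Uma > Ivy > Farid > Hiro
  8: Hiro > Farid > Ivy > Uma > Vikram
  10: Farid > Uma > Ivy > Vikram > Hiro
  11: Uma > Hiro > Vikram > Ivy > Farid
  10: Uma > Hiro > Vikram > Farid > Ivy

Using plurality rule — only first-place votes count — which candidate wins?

First-place votes: Ivy 0, Vikram 8, Uma 21, Hiro 8, Farid 10.

Uma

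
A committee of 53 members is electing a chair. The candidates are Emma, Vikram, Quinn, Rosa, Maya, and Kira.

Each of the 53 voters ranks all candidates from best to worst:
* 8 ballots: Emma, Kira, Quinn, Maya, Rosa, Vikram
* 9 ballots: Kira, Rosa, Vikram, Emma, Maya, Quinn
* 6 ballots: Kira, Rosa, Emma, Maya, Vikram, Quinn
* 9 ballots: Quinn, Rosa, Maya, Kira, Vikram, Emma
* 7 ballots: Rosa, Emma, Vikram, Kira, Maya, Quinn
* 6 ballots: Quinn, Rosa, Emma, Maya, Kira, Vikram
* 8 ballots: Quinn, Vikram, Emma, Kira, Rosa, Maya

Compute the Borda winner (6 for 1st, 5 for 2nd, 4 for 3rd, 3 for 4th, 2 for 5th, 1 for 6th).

Emma: 8×6 + 9×3 + 6×4 + 9×1 + 7×5 + 6×4 + 8×4 = 199
Vikram: 8×1 + 9×4 + 6×2 + 9×2 + 7×4 + 6×1 + 8×5 = 148
Quinn: 8×4 + 9×1 + 6×1 + 9×6 + 7×1 + 6×6 + 8×6 = 192
Rosa: 8×2 + 9×5 + 6×5 + 9×5 + 7×6 + 6×5 + 8×2 = 224
Maya: 8×3 + 9×2 + 6×3 + 9×4 + 7×2 + 6×3 + 8×1 = 136
Kira: 8×5 + 9×6 + 6×6 + 9×3 + 7×3 + 6×2 + 8×3 = 214

Rosa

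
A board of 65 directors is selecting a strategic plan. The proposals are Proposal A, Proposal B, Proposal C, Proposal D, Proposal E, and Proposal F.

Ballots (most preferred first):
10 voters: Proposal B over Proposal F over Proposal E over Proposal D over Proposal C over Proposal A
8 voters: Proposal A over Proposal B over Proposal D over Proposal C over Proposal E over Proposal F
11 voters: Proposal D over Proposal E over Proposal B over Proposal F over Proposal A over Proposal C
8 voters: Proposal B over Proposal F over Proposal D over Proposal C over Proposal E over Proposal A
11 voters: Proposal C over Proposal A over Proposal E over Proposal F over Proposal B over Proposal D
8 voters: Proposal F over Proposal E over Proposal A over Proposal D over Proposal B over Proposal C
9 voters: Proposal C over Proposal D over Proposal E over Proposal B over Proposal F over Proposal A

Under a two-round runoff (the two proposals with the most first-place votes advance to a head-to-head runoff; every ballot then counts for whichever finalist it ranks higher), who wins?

Round 1 first-place votes: Proposal A 8, Proposal B 18, Proposal C 20, Proposal D 11, Proposal E 0, Proposal F 8. Proposal C and Proposal B advance.
Runoff: Proposal C is ranked above Proposal B on 20 ballots, Proposal B above Proposal C on 45.

Proposal B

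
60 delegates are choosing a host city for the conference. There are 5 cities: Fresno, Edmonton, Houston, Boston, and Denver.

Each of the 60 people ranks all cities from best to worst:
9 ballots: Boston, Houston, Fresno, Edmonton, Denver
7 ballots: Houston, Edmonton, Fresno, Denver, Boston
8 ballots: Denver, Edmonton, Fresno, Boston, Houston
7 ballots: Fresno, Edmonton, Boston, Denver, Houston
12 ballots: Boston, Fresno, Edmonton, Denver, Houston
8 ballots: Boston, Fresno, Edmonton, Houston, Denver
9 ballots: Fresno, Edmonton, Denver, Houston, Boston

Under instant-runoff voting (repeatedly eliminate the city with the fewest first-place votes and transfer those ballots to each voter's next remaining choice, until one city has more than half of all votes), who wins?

Round 1: Fresno 16, Edmonton 0, Houston 7, Boston 29, Denver 8. Edmonton eliminated.
Round 2: Fresno 16, Houston 7, Boston 29, Denver 8. Houston eliminated.
Round 3: Fresno 23, Boston 29, Denver 8. Denver eliminated.
Round 4: Fresno 31, Boston 29. Fresno has a majority (≥31).

Fresno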